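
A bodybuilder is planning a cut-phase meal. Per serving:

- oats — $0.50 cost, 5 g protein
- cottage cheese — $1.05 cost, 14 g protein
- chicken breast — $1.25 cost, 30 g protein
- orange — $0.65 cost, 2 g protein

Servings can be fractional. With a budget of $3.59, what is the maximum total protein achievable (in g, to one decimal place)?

Protein per dollar: chicken breast 24, cottage cheese 13.33, oats 10, orange 3.077.
With no serving limits, spend the whole cost allowance on chicken breast: $3.59 / $1.25 × 30 g = 86.2 g.

86.2 g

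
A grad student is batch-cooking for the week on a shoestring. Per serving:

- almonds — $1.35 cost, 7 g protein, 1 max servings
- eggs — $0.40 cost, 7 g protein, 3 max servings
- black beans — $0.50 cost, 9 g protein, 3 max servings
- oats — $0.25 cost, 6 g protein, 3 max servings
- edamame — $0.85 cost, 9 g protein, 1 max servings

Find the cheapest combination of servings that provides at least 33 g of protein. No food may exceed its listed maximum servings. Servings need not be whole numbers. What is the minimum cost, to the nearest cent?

Cost per g of protein: oats $0.0417, black beans $0.0556, eggs $0.0571, edamame $0.0944, almonds $0.1929.
Take 3 servings of oats: +18.0 g protein for $0.75 (total $0.75, still need 15.0 g).
Take 1.667 servings of black beans: +15.0 g protein for $0.83 (total $1.58, still need 0.0 g).
Filling from the cheapest source first is optimal under one linear minimum: $1.58.

$1.58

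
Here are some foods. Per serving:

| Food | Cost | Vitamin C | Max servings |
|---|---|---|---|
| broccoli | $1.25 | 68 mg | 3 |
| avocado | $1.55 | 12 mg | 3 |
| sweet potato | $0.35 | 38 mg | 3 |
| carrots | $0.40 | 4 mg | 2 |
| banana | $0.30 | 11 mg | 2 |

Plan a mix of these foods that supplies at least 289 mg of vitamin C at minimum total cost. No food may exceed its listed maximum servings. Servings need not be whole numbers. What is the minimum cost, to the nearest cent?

$4.27

Cost per mg of vitamin C: sweet potato $0.0092, broccoli $0.0184, banana $0.0273, carrots $0.1000, avocado $0.1292.
Take 3 servings of sweet potato: +114.0 mg vitamin C for $1.05 (total $1.05, still need 175.0 mg).
Take 2.574 servings of broccoli: +175.0 mg vitamin C for $3.22 (total $4.27, still need 0.0 mg).
Greedy by cheapest-per-mg is optimal for a single linear constraint, so the minimum cost is $4.27.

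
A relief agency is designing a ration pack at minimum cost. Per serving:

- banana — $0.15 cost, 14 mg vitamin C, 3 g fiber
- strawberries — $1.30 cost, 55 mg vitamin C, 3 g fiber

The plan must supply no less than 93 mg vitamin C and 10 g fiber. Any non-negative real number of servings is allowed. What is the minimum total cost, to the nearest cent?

$1.00

An LP optimum is at a vertex; with two nutrient constraints at most two foods are used. Check each candidate.
banana only: max(93/14, 10/3) = 6.643 servings → $1.00.
strawberries only: max(93/55, 10/3) = 3.333 servings → $4.33.
banana + strawberries with both tight: 2.203 servings and 1.13 servings → $1.80.
The minimum over all feasible corners is $1.00.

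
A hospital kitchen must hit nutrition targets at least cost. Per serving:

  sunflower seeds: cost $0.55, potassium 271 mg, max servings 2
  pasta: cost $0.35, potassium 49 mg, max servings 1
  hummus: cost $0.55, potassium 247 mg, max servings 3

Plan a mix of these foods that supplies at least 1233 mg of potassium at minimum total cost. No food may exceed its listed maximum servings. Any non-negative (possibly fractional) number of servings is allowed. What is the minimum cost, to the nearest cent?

$2.64

Cost per mg of potassium: sunflower seeds $0.0020, hummus $0.0022, pasta $0.0071.
Take 2 servings of sunflower seeds: +542.0 mg potassium for $1.10 (total $1.10, still need 691.0 mg).
Take 2.798 servings of hummus: +691.0 mg potassium for $1.54 (total $2.64, still need 0.0 mg).
Filling from the cheapest source first is optimal under one linear minimum: $2.64.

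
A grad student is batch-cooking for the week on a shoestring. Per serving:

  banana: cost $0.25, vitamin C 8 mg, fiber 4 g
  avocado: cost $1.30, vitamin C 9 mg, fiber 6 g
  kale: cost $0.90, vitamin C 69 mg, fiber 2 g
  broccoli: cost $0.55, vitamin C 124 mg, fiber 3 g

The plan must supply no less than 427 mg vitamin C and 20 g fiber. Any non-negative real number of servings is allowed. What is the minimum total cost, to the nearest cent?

$2.44

For a min-cost LP with two ≥-constraints, a basic feasible solution has at most two positive variables.
banana only: max(427/8, 20/4) = 53.38 servings → $13.34.
avocado only: max(427/9, 20/6) = 47.44 servings → $61.68.
kale only: max(427/69, 20/2) = 10 servings → $9.00.
broccoli only: max(427/124, 20/3) = 6.667 servings → $3.67.
banana + avocado: intersection lies outside the first quadrant.
banana + kale with both tight: 2.023 servings and 5.954 servings → $5.86.
banana + broccoli with both tight: 2.54 servings and 3.28 servings → $2.44.
avocado + kale with both tight: 1.328 servings and 6.015 servings → $7.14.
avocado + broccoli with both tight: 1.672 servings and 3.322 servings → $4.00.
kale + broccoli with both targets exact would need a negative amount; discard.
So the least-cost plan costs $2.44.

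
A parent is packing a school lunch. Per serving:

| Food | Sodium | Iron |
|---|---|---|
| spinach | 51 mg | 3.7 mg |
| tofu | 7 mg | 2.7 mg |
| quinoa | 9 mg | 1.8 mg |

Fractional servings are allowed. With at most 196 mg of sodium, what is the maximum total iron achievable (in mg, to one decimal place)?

75.6 mg

Iron per mg sodium: tofu 0.3857, quinoa 0.2, spinach 0.07255.
With no serving limits, spend the whole sodium allowance on tofu: 196 mg / 7 mg × 2.7 mg = 75.6 mg.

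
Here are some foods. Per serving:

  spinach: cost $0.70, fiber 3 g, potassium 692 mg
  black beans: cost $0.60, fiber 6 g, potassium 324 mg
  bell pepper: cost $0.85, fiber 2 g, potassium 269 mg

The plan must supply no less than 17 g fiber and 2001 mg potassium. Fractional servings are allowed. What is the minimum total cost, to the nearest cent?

This is a tiny linear program; its minimum lies at a vertex of the feasible set. List the vertices and price them.
spinach only: max(17/3, 2001/692) = 5.667 servings → $3.97.
black beans only: max(17/6, 2001/324) = 6.176 servings → $3.71.
bell pepper only: max(17/2, 2001/269) = 8.5 servings → $7.22.
spinach + black beans with both tight: 2.043 servings and 1.812 servings → $2.52.
spinach + bell pepper: intersection lies outside the first quadrant.
black beans + bell pepper with both tight: 0.5911 servings and 6.727 servings → $6.07.
The minimum over all feasible corners is $2.52.

$2.52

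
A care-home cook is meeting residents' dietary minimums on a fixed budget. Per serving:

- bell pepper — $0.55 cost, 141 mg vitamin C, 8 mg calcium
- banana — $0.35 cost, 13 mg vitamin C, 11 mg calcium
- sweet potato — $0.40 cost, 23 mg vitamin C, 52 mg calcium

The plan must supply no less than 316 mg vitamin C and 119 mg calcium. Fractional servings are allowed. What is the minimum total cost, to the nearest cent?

$1.85

This is a tiny linear program; its minimum lies at a vertex of the feasible set. List the vertices and price them.
bell pepper only: max(316/141, 119/8) = 14.88 servings → $8.18.
banana only: max(316/13, 119/11) = 24.31 servings → $8.51.
sweet potato only: max(316/23, 119/52) = 13.74 servings → $5.50.
bell pepper + banana with both tight: 1.333 servings and 9.849 servings → $4.18.
bell pepper + sweet potato with both tight: 1.916 servings and 1.994 servings → $1.85.
banana + sweet potato: the both-tight solution has a negative serving — not a feasible corner.
Cheapest feasible corner: $1.85.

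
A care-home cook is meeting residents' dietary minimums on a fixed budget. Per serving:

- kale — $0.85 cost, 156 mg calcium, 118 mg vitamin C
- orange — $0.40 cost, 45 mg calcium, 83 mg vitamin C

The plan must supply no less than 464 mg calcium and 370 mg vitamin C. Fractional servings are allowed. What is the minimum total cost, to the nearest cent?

$2.59

A basic optimal solution has at most two foods positive. Try each food alone and each pair with both targets met exactly.
kale only: max(464/156, 370/118) = 3.136 servings → $2.67.
orange only: max(464/45, 370/83) = 10.31 servings → $4.12.
kale + orange with both tight: 2.862 servings and 0.3886 servings → $2.59.
Cheapest feasible corner: $2.59.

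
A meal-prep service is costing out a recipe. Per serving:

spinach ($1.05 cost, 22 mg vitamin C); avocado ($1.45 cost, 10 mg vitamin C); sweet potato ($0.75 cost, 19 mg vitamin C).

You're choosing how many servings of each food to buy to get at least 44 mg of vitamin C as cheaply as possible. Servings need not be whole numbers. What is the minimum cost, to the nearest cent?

Cost per mg of vitamin C: sweet potato $0.0395, spinach $0.0477, avocado $0.1450.
With no serving limits, use only sweet potato: 44 mg / 19 mg = 2.316 servings × $0.75 = $1.74.

$1.74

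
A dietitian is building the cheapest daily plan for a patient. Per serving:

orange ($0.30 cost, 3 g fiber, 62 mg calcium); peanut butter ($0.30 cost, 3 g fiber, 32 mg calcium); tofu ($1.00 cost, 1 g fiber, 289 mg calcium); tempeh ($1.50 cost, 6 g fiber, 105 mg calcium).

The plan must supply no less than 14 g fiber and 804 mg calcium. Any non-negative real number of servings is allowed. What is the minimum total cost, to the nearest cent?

$3.13

Minimising a linear cost over {fiber ≥ 14, calcium ≥ 804, servings ≥ 0} — the optimum is at a vertex, using one or two foods.
orange only: max(14/3, 804/62) = 12.97 servings → $3.89.
peanut butter only: max(14/3, 804/32) = 25.12 servings → $7.54.
tofu only: max(14/1, 804/289) = 14 servings → $14.00.
tempeh only: max(14/6, 804/105) = 7.657 servings → $11.49.
orange + peanut butter: the both-tight solution has a negative serving — not a feasible corner.
orange + tofu with both tight: 4.027 servings and 1.918 servings → $3.13.
orange + tempeh: intersection lies outside the first quadrant.
peanut butter + tofu with both tight: 3.883 servings and 2.352 servings → $3.52.
peanut butter + tempeh with both targets exact would need a negative amount; discard.
tofu + tempeh with both tight: 2.059 servings and 1.99 servings → $5.04.
Cheapest feasible corner: $3.13.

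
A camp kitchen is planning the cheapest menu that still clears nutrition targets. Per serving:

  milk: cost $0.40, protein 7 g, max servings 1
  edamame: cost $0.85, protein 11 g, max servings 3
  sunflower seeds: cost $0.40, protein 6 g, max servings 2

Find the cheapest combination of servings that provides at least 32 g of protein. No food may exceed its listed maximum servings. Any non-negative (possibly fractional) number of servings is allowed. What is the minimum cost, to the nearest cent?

Cost per g of protein: milk $0.0571, sunflower seeds $0.0667, edamame $0.0773.
Take 1 serving of milk: +7.0 g protein for $0.40 (total $0.40, still need 25.0 g).
Take 2 servings of sunflower seeds: +12.0 g protein for $0.80 (total $1.20, still need 13.0 g).
Take 1.182 servings of edamame: +13.0 g protein for $1.00 (total $2.20, still need 0.0 g).
Filling from the cheapest source first is optimal under one linear minimum: $2.20.

$2.20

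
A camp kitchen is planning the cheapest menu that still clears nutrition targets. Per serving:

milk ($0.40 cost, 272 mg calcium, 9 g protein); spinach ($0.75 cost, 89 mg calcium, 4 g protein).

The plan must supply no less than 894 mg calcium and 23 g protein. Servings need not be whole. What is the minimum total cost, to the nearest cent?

A basic optimal solution has at most two foods positive. Try each food alone and each pair with both targets met exactly.
milk only: max(894/272, 23/9) = 3.287 servings → $1.31.
spinach only: max(894/89, 23/4) = 10.04 servings → $7.53.
milk + spinach: the both-tight solution has a negative serving — not a feasible corner.
So the least-cost plan costs $1.31.

$1.31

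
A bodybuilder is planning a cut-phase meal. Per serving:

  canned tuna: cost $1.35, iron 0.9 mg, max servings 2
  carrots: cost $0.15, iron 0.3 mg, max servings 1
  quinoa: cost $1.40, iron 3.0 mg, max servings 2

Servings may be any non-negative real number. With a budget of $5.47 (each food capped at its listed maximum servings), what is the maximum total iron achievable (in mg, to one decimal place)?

8.0 mg

Iron per dollar: quinoa 2.143, carrots 2, canned tuna 0.6667.
Take 2 servings of quinoa: spends $2.80, +6.0 mg iron (running total 6.0 mg).
Take 1 serving of carrots: spends $0.15, +0.3 mg iron (running total 6.3 mg).
Take 1.867 servings of canned tuna: spends $2.52, +1.7 mg iron (running total 8.0 mg).
Filling greedily by iron-per-dollar is optimal for one linear limit, giving 8.0 mg.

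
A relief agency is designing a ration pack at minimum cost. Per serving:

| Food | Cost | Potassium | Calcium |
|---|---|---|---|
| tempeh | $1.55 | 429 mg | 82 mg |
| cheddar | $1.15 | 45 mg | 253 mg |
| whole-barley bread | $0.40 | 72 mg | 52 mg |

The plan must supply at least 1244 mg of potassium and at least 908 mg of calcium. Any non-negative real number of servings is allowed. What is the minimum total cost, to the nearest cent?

An LP optimum is at a vertex; with two nutrient constraints at most two foods are used. Check each candidate.
tempeh only: max(1244/429, 908/82) = 11.07 servings → $17.16.
cheddar only: max(1244/45, 908/253) = 27.64 servings → $31.79.
whole-barley bread only: max(1244/72, 908/52) = 17.46 servings → $6.98.
tempeh + cheddar with both tight: 2.612 servings and 2.742 servings → $7.20.
tempeh + whole-barley bread: intersection lies outside the first quadrant.
cheddar + whole-barley bread with both tight: 0.04334 servings and 17.25 servings → $6.95.
The minimum over all feasible corners is $6.95.

$6.95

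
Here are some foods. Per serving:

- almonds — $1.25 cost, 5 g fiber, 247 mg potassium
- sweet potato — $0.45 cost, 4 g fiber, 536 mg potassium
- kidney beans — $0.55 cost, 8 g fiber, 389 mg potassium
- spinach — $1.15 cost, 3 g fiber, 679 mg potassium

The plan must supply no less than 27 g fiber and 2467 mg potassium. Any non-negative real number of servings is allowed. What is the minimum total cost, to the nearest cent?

An LP optimum is at a vertex; with two nutrient constraints at most two foods are used. Check each candidate.
almonds only: max(27/5, 2467/247) = 9.988 servings → $12.48.
sweet potato only: max(27/4, 2467/536) = 6.75 servings → $3.04.
kidney beans only: max(27/8, 2467/389) = 6.342 servings → $3.49.
spinach only: max(27/3, 2467/679) = 9 servings → $10.35.
almonds + sweet potato with both tight: 2.721 servings and 3.349 servings → $4.91.
almonds + kidney beans with both targets exact would need a negative amount; discard.
almonds + spinach with both tight: 4.119 servings and 2.135 servings → $7.60.
sweet potato + kidney beans with both tight: 3.38 servings and 1.685 servings → $2.45.
sweet potato + spinach: intersection lies outside the first quadrant.
kidney beans + spinach with both tight: 2.563 servings and 2.165 servings → $3.90.
The minimum over all feasible corners is $2.45.

$2.45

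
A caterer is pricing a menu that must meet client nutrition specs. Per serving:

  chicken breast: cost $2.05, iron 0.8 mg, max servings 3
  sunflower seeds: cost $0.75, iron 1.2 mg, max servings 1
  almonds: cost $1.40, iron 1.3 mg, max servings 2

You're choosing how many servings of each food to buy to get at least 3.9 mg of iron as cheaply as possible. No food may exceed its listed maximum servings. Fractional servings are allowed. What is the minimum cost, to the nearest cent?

Cost per mg of iron: sunflower seeds $0.6250, almonds $1.0769, chicken breast $2.5625.
Take 1 serving of sunflower seeds: +1.2 mg iron for $0.75 (total $0.75, still need 2.7 mg).
Take 2 servings of almonds: +2.6 mg iron for $2.80 (total $3.55, still need 0.1 mg).
Take 0.125 servings of chicken breast: +0.1 mg iron for $0.26 (total $3.81, still need 0.0 mg).
Greedy by cheapest-per-mg is optimal for a single linear constraint, so the minimum cost is $3.81.

$3.81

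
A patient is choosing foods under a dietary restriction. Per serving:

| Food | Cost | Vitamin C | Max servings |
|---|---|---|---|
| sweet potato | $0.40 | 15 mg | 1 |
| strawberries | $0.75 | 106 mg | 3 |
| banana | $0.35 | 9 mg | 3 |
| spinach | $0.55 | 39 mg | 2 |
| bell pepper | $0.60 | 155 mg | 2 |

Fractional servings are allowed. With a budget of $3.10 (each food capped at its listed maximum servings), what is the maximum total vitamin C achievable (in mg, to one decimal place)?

Vitamin C per dollar: bell pepper 258.3, strawberries 141.3, spinach 70.91, sweet potato 37.5, banana 25.71.
Take 2 servings of bell pepper: spends $1.20, +310.0 mg vitamin C (running total 310.0 mg).
Take 2.533 servings of strawberries: spends $1.90, +268.5 mg vitamin C (running total 578.5 mg).
Filling greedily by vitamin C-per-dollar is optimal for one linear limit, giving 578.5 mg.

578.5 mg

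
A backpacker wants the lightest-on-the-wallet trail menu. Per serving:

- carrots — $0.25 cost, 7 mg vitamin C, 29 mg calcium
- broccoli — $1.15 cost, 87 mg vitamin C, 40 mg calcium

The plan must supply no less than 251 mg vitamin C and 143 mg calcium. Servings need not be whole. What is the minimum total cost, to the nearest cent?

For a min-cost LP with two ≥-constraints, a basic feasible solution has at most two positive variables.
carrots only: max(251/7, 143/29) = 35.86 servings → $8.96.
broccoli only: max(251/87, 143/40) = 3.575 servings → $4.11.
carrots + broccoli with both tight: 1.07 servings and 2.799 servings → $3.49.
So the least-cost plan costs $3.49.

$3.49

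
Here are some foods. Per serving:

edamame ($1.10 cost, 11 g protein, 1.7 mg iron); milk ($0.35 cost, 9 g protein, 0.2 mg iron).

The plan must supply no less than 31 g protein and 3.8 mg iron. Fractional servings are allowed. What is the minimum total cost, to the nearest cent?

$2.64

Check every corner: each single food scaled to meet both minima, and each pair solved so both constraints bind.
edamame only: max(31/11, 3.8/1.7) = 2.818 servings → $3.10.
milk only: max(31/9, 3.8/0.2) = 19 servings → $6.65.
edamame + milk with both tight: 2.137 servings and 0.8321 servings → $2.64.
Cheapest feasible corner: $2.64.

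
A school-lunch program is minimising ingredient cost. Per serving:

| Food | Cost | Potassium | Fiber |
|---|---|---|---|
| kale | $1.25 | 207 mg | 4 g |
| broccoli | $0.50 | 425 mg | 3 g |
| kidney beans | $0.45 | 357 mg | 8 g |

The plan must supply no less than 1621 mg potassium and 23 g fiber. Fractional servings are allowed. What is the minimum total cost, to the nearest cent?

$1.97

This is a tiny linear program; its minimum lies at a vertex of the feasible set. List the vertices and price them.
kale only: max(1621/207, 23/4) = 7.831 servings → $9.79.
broccoli only: max(1621/425, 23/3) = 7.667 servings → $3.83.
kidney beans only: max(1621/357, 23/8) = 4.541 servings → $2.04.
kale + broccoli with both tight: 4.552 servings and 1.597 servings → $6.49.
kale + kidney beans with both targets exact would need a negative amount; discard.
broccoli + kidney beans with both tight: 2.043 servings and 2.109 servings → $1.97.
Cheapest feasible corner: $1.97.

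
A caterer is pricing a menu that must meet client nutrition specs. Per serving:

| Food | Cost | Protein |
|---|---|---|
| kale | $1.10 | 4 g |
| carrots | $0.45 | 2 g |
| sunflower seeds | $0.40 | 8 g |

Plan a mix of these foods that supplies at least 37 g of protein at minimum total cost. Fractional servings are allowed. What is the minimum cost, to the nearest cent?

Cost per g of protein: sunflower seeds $0.0500, carrots $0.2250, kale $0.2750.
With no serving limits, use only sunflower seeds: 37 g / 8 g = 4.625 servings × $0.40 = $1.85.

$1.85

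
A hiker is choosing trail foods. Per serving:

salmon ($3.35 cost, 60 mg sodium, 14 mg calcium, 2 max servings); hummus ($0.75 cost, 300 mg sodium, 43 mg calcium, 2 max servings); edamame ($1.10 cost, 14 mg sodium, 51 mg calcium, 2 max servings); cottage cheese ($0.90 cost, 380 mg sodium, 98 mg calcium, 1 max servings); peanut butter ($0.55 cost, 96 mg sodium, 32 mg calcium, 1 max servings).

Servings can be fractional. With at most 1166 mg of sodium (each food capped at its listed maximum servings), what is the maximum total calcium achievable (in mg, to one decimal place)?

Calcium per mg sodium: edamame 3.643, peanut butter 0.3333, cottage cheese 0.2579, salmon 0.2333, hummus 0.1433.
Take 2 servings of edamame: uses 28 mg sodium, +102.0 mg calcium (running total 102.0 mg).
Take 1 serving of peanut butter: uses 96 mg sodium, +32.0 mg calcium (running total 134.0 mg).
Take 1 serving of cottage cheese: uses 380 mg sodium, +98.0 mg calcium (running total 232.0 mg).
Take 2 servings of salmon: uses 120 mg sodium, +28.0 mg calcium (running total 260.0 mg).
Take 1.807 servings of hummus: uses 542 mg sodium, +77.7 mg calcium (running total 337.7 mg).
Filling greedily by calcium-per-mg sodium is optimal for one linear limit, giving 337.7 mg.

337.7 mg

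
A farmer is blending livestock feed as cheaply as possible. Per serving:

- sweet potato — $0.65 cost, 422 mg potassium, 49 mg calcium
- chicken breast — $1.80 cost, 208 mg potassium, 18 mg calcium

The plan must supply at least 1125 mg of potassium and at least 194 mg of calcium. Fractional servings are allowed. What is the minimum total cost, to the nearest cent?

$2.57

With two linear requirements the optimum uses one or two foods; enumerate the corners.
sweet potato only: max(1125/422, 194/49) = 3.959 servings → $2.57.
chicken breast only: max(1125/208, 194/18) = 10.78 servings → $19.40.
sweet potato + chicken breast: intersection lies outside the first quadrant.
Cheapest feasible corner: $2.57.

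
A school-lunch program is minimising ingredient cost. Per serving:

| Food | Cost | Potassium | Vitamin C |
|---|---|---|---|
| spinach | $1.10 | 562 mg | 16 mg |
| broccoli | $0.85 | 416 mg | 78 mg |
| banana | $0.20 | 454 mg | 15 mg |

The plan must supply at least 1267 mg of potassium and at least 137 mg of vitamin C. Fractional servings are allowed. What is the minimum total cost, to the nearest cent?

Compare the cost at each extreme point of the feasible region.
spinach only: max(1267/562, 137/16) = 8.562 servings → $9.42.
broccoli only: max(1267/416, 137/78) = 3.046 servings → $2.59.
banana only: max(1267/454, 137/15) = 9.133 servings → $1.83.
spinach + broccoli with both tight: 1.125 servings and 1.526 servings → $2.53.
spinach + banana: the both-tight solution has a negative serving — not a feasible corner.
broccoli + banana with both tight: 1.481 servings and 1.434 servings → $1.55.
So the least-cost plan costs $1.55.

$1.55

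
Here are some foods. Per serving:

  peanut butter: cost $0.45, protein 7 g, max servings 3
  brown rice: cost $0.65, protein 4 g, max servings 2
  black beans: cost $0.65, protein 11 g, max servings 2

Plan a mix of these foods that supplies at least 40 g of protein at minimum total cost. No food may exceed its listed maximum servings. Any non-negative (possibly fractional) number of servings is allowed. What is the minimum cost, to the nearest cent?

Cost per g of protein: black beans $0.0591, peanut butter $0.0643, brown rice $0.1625.
Take 2 servings of black beans: +22.0 g protein for $1.30 (total $1.30, still need 18.0 g).
Take 2.571 servings of peanut butter: +18.0 g protein for $1.16 (total $2.46, still need 0.0 g).
Filling from the cheapest source first is optimal under one linear minimum: $2.46.

$2.46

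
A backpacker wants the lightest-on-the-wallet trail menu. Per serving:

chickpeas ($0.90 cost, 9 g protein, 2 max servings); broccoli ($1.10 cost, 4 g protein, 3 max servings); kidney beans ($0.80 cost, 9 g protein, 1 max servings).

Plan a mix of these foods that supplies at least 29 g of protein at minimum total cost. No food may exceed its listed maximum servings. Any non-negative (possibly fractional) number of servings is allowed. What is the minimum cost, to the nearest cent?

Cost per g of protein: kidney beans $0.0889, chickpeas $0.1000, broccoli $0.2750.
Take 1 serving of kidney beans: +9.0 g protein for $0.80 (total $0.80, still need 20.0 g).
Take 2 servings of chickpeas: +18.0 g protein for $1.80 (total $2.60, still need 2.0 g).
Take 0.5 servings of broccoli: +2.0 g protein for $0.55 (total $3.15, still need 0.0 g).
Filling from the cheapest source first is optimal under one linear minimum: $3.15.

$3.15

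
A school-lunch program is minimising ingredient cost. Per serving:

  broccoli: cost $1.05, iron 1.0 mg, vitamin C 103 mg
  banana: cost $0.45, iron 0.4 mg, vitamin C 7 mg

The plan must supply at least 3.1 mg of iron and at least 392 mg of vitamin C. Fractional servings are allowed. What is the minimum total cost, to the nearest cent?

For a min-cost LP with two ≥-constraints, a basic feasible solution has at most two positive variables.
broccoli only: max(3.1/1.0, 392/103) = 3.806 servings → $4.00.
banana only: max(3.1/0.4, 392/7) = 56 servings → $25.20.
broccoli + banana: the both-tight solution has a negative serving — not a feasible corner.
So the least-cost plan costs $4.00.

$4.00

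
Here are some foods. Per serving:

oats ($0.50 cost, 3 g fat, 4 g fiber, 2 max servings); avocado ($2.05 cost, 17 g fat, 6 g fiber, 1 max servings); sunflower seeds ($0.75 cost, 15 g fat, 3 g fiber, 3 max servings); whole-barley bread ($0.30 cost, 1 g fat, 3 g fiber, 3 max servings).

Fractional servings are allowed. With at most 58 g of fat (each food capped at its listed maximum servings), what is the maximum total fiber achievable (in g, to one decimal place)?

29.4 g

Fiber per g fat: whole-barley bread 3, oats 1.333, avocado 0.3529, sunflower seeds 0.2.
Take 3 servings of whole-barley bread: uses 3 g fat, +9.0 g fiber (running total 9.0 g).
Take 2 servings of oats: uses 6 g fat, +8.0 g fiber (running total 17.0 g).
Take 1 serving of avocado: uses 17 g fat, +6.0 g fiber (running total 23.0 g).
Take 2.133 servings of sunflower seeds: uses 32 g fat, +6.4 g fiber (running total 29.4 g).
Greedy by best ratio exhausts the fat allowance optimally: 29.4 g.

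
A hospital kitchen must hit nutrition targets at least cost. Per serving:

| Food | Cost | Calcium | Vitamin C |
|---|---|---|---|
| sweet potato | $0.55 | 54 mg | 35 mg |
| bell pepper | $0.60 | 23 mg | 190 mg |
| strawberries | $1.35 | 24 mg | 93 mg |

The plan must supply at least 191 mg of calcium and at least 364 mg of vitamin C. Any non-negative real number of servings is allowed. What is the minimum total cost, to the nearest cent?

For a min-cost LP with two ≥-constraints, a basic feasible solution has at most two positive variables.
sweet potato only: max(191/54, 364/35) = 10.4 servings → $5.72.
bell pepper only: max(191/23, 364/190) = 8.304 servings → $4.98.
strawberries only: max(191/24, 364/93) = 7.958 servings → $10.74.
sweet potato + bell pepper with both tight: 2.953 servings and 1.372 servings → $2.45.
sweet potato + strawberries with both tight: 2.159 servings and 3.102 servings → $5.37.
bell pepper + strawberries: the both-tight solution has a negative serving — not a feasible corner.
The minimum over all feasible corners is $2.45.

$2.45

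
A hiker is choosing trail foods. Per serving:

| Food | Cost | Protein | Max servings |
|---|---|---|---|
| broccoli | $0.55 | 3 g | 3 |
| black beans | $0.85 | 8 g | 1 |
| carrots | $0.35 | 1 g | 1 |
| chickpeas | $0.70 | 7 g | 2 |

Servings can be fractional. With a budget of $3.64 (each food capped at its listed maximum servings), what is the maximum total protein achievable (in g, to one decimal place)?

29.6 g

Protein per dollar: chickpeas 10, black beans 9.412, broccoli 5.455, carrots 2.857.
Take 2 servings of chickpeas: spends $1.40, +14.0 g protein (running total 14.0 g).
Take 1 serving of black beans: spends $0.85, +8.0 g protein (running total 22.0 g).
Take 2.527 servings of broccoli: spends $1.39, +7.6 g protein (running total 29.6 g).
Greedy by best ratio exhausts the cost allowance optimally: 29.6 g.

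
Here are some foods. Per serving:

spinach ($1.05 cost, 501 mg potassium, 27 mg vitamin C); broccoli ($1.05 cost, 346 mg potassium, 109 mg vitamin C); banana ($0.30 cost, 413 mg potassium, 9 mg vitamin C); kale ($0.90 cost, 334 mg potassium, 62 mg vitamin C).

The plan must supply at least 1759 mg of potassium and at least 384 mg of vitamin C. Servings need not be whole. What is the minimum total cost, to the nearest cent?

$4.00

The cheapest plan sits at a corner of the feasible region — with two constraints it uses at most two foods.
spinach only: max(1759/501, 384/27) = 14.22 servings → $14.93.
broccoli only: max(1759/346, 384/109) = 5.084 servings → $5.34.
banana only: max(1759/413, 384/9) = 42.67 servings → $12.80.
kale only: max(1759/334, 384/62) = 6.194 servings → $5.57.
spinach + broccoli with both tight: 1.3 servings and 3.201 servings → $4.73.
spinach + banana: the both-tight solution has a negative serving — not a feasible corner.
spinach + kale with both targets exact would need a negative amount; discard.
broccoli + banana with both tight: 3.407 servings and 1.405 servings → $4.00.
broccoli + kale with both tight: 1.284 servings and 3.937 servings → $4.89.
banana + kale: intersection lies outside the first quadrant.
Cheapest feasible corner: $4.00.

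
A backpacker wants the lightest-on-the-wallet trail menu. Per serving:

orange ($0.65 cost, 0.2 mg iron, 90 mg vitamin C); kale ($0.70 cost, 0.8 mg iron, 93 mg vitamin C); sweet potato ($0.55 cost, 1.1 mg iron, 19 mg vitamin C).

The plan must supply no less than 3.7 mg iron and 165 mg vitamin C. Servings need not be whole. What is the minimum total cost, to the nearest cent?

At the optimum either one food covers both requirements or two foods hit both targets exactly; no other combination can be cheaper.
orange only: max(3.7/0.2, 165/90) = 18.5 servings → $12.03.
kale only: max(3.7/0.8, 165/93) = 4.625 servings → $3.24.
sweet potato only: max(3.7/1.1, 165/19) = 8.684 servings → $4.78.
orange + kale: intersection lies outside the first quadrant.
orange + sweet potato with both tight: 1.168 servings and 3.151 servings → $2.49.
kale + sweet potato with both tight: 1.277 servings and 2.435 servings → $2.23.
So the least-cost plan costs $2.23.

$2.23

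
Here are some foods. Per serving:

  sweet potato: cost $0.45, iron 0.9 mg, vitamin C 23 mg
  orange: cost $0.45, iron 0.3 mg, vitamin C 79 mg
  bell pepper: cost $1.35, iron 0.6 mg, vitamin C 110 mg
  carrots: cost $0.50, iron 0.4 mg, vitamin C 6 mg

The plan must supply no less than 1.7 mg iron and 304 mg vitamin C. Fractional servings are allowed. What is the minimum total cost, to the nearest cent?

An LP optimum is at a vertex; with two nutrient constraints at most two foods are used. Check each candidate.
sweet potato only: max(1.7/0.9, 304/23) = 13.22 servings → $5.95.
orange only: max(1.7/0.3, 304/79) = 5.667 servings → $2.55.
bell pepper only: max(1.7/0.6, 304/110) = 2.833 servings → $3.83.
carrots only: max(1.7/0.4, 304/6) = 50.67 servings → $25.33.
sweet potato + orange with both tight: 0.6713 servings and 3.653 servings → $1.95.
sweet potato + bell pepper with both tight: 0.05399 servings and 2.752 servings → $3.74.
sweet potato + carrots with both targets exact would need a negative amount; discard.
orange + bell pepper: intersection lies outside the first quadrant.
orange + carrots with both tight: 3.738 servings and 1.446 servings → $2.41.
bell pepper + carrots with both tight: 2.757 servings and 0.1139 servings → $3.78.
So the least-cost plan costs $1.95.

$1.95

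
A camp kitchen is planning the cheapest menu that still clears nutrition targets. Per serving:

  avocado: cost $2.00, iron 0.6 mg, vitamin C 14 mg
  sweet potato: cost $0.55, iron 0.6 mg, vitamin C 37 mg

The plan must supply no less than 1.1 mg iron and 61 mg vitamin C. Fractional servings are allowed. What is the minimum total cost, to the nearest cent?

$1.01

avocado only: max(1.1/0.6, 61/14) = 4.357 servings → $8.71.
sweet potato only: max(1.1/0.6, 61/37) = 1.833 servings → $1.01.
avocado + sweet potato with both tight: 0.2971 servings and 1.536 servings → $1.44.
Cheapest feasible corner: $1.01.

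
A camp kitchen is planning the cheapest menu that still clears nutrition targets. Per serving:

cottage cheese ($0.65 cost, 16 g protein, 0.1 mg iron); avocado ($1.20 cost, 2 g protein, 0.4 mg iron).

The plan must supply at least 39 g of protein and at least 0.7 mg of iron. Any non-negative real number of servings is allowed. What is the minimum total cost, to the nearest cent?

$2.90

cottage cheese only: max(39/16, 0.7/0.1) = 7 servings → $4.55.
avocado only: max(39/2, 0.7/0.4) = 19.5 servings → $23.40.
cottage cheese + avocado with both tight: 2.29 servings and 1.177 servings → $2.90.
So the least-cost plan costs $2.90.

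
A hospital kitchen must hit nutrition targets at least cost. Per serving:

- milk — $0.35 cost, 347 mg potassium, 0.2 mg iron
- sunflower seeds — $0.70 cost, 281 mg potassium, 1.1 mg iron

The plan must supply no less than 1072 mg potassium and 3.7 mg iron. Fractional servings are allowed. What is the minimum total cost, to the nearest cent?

milk only: max(1072/347, 3.7/0.2) = 18.5 servings → $6.47.
sunflower seeds only: max(1072/281, 3.7/1.1) = 3.815 servings → $2.67.
milk + sunflower seeds with both tight: 0.4286 servings and 3.286 servings → $2.45.
Cheapest feasible corner: $2.45.

$2.45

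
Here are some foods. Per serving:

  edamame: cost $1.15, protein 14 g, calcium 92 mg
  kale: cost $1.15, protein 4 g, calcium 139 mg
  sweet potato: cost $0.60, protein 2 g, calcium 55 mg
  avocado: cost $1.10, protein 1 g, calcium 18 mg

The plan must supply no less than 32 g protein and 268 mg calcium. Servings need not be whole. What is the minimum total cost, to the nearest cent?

$3.05

For a min-cost LP with two ≥-constraints, a basic feasible solution has at most two positive variables.
edamame only: max(32/14, 268/92) = 2.913 servings → $3.35.
kale only: max(32/4, 268/139) = 8 servings → $9.20.
sweet potato only: max(32/2, 268/55) = 16 servings → $9.60.
avocado only: max(32/1, 268/18) = 32 servings → $35.20.
edamame + kale with both tight: 2.139 servings and 0.512 servings → $3.05.
edamame + sweet potato with both tight: 2.089 servings and 1.379 servings → $3.23.
edamame + avocado with both tight: 1.925 servings and 5.05 servings → $7.77.
kale + sweet potato: the both-tight solution has a negative serving — not a feasible corner.
kale + avocado: intersection lies outside the first quadrant.
sweet potato + avocado with both targets exact would need a negative amount; discard.
The minimum over all feasible corners is $3.05.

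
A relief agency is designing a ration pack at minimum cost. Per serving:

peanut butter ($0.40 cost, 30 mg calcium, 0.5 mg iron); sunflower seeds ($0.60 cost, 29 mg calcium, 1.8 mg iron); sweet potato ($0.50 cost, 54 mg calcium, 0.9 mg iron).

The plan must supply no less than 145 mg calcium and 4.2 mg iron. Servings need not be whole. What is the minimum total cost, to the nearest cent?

$1.79

Compare the cost at each extreme point of the feasible region.
peanut butter only: max(145/30, 4.2/0.5) = 8.4 servings → $3.36.
sunflower seeds only: max(145/29, 4.2/1.8) = 5 servings → $3.00.
sweet potato only: max(145/54, 4.2/0.9) = 4.667 servings → $2.33.
peanut butter + sunflower seeds with both tight: 3.524 servings and 1.354 servings → $2.22.
peanut butter + sweet potato (both tight): parallel constraints — no distinct corner.
sunflower seeds + sweet potato with both tight: 1.354 servings and 1.958 servings → $1.79.
Cheapest feasible corner: $1.79.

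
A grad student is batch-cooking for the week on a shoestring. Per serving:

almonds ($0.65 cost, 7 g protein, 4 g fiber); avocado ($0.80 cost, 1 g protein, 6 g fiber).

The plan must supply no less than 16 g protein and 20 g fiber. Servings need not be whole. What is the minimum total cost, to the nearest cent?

$2.90

Compare the cost at each extreme point of the feasible region.
almonds only: max(16/7, 20/4) = 5 servings → $3.25.
avocado only: max(16/1, 20/6) = 16 servings → $12.80.
almonds + avocado with both tight: 2 servings and 2 servings → $2.90.
Cheapest feasible corner: $2.90.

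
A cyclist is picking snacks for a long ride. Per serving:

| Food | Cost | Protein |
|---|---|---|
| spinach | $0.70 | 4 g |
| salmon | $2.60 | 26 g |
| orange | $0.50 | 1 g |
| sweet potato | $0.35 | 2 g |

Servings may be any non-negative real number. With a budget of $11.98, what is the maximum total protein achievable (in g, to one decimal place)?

119.8 g

Protein per dollar: salmon 10, spinach 5.714, sweet potato 5.714, orange 2.
With no serving limits, spend the whole cost allowance on salmon: $11.98 / $2.60 × 26 g = 119.8 g.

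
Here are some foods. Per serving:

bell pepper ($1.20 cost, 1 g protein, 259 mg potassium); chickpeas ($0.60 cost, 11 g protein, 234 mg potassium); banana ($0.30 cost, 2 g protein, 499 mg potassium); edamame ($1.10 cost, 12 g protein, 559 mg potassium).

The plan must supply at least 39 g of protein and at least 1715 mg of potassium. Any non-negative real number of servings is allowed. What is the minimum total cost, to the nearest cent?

Minimising a linear cost over {protein ≥ 39, potassium ≥ 1715, servings ≥ 0} — the optimum is at a vertex, using one or two foods.
bell pepper only: max(39/1, 1715/259) = 39 servings → $46.80.
chickpeas only: max(39/11, 1715/234) = 7.329 servings → $4.40.
banana only: max(39/2, 1715/499) = 19.5 servings → $5.85.
edamame only: max(39/12, 1715/559) = 3.25 servings → $3.58.
bell pepper + chickpeas with both tight: 3.724 servings and 3.207 servings → $6.39.
bell pepper + banana with both targets exact would need a negative amount; discard.
bell pepper + edamame with both targets exact would need a negative amount; discard.
chickpeas + banana with both tight: 3.193 servings and 1.94 servings → $2.50.
chickpeas + edamame with both tight: 0.3655 servings and 2.915 servings → $3.43.
banana + edamame: the both-tight solution has a negative serving — not a feasible corner.
The minimum over all feasible corners is $2.50.

$2.50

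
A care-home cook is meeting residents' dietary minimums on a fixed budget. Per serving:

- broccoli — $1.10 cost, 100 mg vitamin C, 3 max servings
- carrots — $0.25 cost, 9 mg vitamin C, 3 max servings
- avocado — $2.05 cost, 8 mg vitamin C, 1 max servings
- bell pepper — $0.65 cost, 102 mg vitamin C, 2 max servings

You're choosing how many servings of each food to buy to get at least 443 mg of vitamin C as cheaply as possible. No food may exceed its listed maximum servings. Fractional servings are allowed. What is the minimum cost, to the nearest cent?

$3.93

Cost per mg of vitamin C: bell pepper $0.0064, broccoli $0.0110, carrots $0.0278, avocado $0.2562.
Take 2 servings of bell pepper: +204.0 mg vitamin C for $1.30 (total $1.30, still need 239.0 mg).
Take 2.39 servings of broccoli: +239.0 mg vitamin C for $2.63 (total $3.93, still need 0.0 mg).
Greedy by cheapest-per-mg is optimal for a single linear constraint, so the minimum cost is $3.93.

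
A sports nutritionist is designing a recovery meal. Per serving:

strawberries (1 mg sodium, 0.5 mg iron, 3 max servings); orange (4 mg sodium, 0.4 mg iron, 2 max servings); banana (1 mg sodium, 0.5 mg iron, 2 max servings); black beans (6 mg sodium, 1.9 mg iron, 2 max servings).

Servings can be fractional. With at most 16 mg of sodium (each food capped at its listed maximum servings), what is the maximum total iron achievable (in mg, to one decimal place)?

6.0 mg

Iron per mg sodium: strawberries 0.5, banana 0.5, black beans 0.3167, orange 0.1.
Take 3 servings of strawberries: uses 3 mg sodium, +1.5 mg iron (running total 1.5 mg).
Take 2 servings of banana: uses 2 mg sodium, +1.0 mg iron (running total 2.5 mg).
Take 1.833 servings of black beans: uses 11 mg sodium, +3.5 mg iron (running total 6.0 mg).
Greedy by best ratio exhausts the sodium allowance optimally: 6.0 mg.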